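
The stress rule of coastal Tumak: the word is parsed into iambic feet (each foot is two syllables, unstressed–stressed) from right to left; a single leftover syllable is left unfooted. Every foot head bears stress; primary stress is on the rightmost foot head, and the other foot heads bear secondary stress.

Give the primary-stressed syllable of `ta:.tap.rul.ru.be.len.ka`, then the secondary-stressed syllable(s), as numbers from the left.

primary 7, secondary 3, 5

Parse right to left into iambic (σˈσ) feet: ta: (tap.ˈrul) (ru.ˈbe) (len.ˈka). Syllable 1 is left unfooted.
Foot heads (stressed positions): 3, 5, 7.
End Rule Rightmost: primary stress on the rightmost head = syllable 7.
Secondary stress on 3, 5: ta:.tap.ˌrul.ru.ˌbe.len.ˈka.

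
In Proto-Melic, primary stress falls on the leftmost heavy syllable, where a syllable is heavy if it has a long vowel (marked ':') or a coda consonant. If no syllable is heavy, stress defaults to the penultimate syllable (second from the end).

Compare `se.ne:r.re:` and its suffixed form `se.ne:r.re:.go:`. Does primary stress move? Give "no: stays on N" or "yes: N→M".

no: stays on 2

Base `se.ne:r.re:` (3 syllables):
  Weights: 1 se L, 2 ne:r H, 3 re: H.
  Heavy syllables in the domain: 2, 3. The leftmost is syllable 2 (ne:r).
  → primary stress on syllable 2.
Suffixed `se.ne:r.re:.go:` (4 syllables):
  Weights: 1 se L, 2 ne:r H, 3 re: H, 4 go: H.
  Heavy syllables in the domain: 2, 3, 4. The leftmost is syllable 2 (ne:r).
  → primary stress on syllable 2.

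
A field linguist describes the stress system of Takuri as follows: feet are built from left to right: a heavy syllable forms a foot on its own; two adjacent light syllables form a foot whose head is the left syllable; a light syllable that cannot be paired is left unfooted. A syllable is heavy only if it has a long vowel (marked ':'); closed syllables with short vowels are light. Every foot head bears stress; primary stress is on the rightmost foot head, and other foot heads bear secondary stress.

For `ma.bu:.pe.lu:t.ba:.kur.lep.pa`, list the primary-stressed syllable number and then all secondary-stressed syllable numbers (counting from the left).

Weights: 1 ma L, 2 bu: H, 3 pe L, 4 lu:t H, 5 ba: H, 6 kur L, 7 lep L, 8 pa L.
Parse left to right (heavy = foot alone; LL = one foot; stranded L unfooted): ma (ˈbu:) pe (ˈlu:t) (ˈba:) (ˈkur.lep) pa.
Foot heads: 2, 4, 5, 6.
Primary stress on the rightmost head = syllable 6.
Secondary stress on 2, 4, 5: ma.ˌbu:.pe.ˌlu:t.ˌba:.ˈkur.lep.pa.

primary 6, secondary 2, 4, 5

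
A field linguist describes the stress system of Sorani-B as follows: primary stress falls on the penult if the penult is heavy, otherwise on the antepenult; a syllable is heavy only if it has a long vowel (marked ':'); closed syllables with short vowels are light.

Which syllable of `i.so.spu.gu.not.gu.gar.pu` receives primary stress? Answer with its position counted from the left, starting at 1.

Weights: 6 gu L, 7 gar L, 8 pu L.
The penult (syllable 7, gar) is light, so stress falls on the antepenult (syllable 6, gu).
Primary stress: syllable 6 → i.so.spu.gu.not.ˈgu.gar.pu.

6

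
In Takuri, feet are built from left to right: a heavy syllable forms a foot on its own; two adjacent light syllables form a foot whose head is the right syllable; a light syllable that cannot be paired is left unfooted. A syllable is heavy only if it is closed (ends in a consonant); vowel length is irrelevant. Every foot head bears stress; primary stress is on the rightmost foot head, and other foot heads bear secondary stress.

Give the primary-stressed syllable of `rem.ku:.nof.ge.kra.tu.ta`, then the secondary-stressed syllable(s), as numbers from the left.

primary 7, secondary 1, 3, 5

Weights: 1 rem H, 2 ku: L, 3 nof H, 4 ge L, 5 kra L, 6 tu L, 7 ta L.
Parse left to right (heavy = foot alone; LL = one foot; stranded L unfooted): (ˈrem) ku: (ˈnof) (ge.ˈkra) (tu.ˈta).
Foot heads: 1, 3, 5, 7.
Primary stress on the rightmost head = syllable 7.
Secondary stress on 1, 3, 5: ˌrem.ku:.ˌnof.ge.ˌkra.tu.ˈta.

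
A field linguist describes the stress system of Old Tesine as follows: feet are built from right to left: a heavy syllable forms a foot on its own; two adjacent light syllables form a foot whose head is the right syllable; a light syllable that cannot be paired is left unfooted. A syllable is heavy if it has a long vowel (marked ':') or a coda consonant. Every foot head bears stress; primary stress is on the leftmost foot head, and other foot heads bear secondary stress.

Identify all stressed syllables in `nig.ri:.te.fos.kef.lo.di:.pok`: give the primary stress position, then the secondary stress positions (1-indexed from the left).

Weights: 1 nig H, 2 ri: H, 3 te L, 4 fos H, 5 kef H, 6 lo L, 7 di: H, 8 pok H.
Parse right to left (heavy = foot alone; LL = one foot; stranded L unfooted): (ˈnig) (ˈri:) te (ˈfos) (ˈkef) lo (ˈdi:) (ˈpok).
Foot heads: 1, 2, 4, 5, 7, 8.
Primary stress on the leftmost head = syllable 1.
Secondary stress on 2, 4, 5, 7, 8: ˈnig.ˌri:.te.ˌfos.ˌkef.lo.ˌdi:.ˌpok.

primary 1, secondary 2, 4, 5, 7, 8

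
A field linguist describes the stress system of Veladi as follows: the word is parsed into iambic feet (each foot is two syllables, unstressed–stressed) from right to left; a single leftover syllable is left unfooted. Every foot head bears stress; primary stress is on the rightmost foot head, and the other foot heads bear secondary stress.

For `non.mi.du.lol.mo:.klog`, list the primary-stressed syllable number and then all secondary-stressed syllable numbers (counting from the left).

Parse right to left into iambic (σˈσ) feet: (non.ˈmi) (du.ˈlol) (mo:.ˈklog).
Foot heads (stressed positions): 2, 4, 6.
End Rule Rightmost: primary stress on the rightmost head = syllable 6.
Secondary stress on 2, 4: non.ˌmi.du.ˌlol.mo:.ˈklog.

primary 6, secondary 2, 4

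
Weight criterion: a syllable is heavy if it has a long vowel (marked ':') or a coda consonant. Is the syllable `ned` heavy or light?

heavy

`ned`: short vowel, closed (coda /d/). Closed → heavy.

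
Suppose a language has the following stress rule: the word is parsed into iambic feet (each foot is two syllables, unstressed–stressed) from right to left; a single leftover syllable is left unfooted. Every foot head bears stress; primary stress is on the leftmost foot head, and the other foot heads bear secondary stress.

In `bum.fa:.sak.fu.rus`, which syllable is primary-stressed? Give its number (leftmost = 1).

Parse right to left into iambic (σˈσ) feet: bum (fa:.ˈsak) (fu.ˈrus). Syllable 1 is left unfooted.
Foot heads (stressed positions): 3, 5.
End Rule Leftmost: primary stress on the leftmost head = syllable 3.
Primary stress: syllable 3 → bum.fa:.ˈsak.fu.rus.

3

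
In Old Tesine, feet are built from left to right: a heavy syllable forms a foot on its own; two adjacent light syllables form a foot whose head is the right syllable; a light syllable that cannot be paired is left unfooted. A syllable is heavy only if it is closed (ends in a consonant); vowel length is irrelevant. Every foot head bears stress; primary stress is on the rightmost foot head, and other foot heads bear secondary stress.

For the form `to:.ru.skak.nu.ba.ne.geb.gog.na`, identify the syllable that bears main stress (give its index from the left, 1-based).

8

Weights: 1 to: L, 2 ru L, 3 skak H, 4 nu L, 5 ba L, 6 ne L, 7 geb H, 8 gog H, 9 na L.
Parse left to right (heavy = foot alone; LL = one foot; stranded L unfooted): (to:.ˈru) (ˈskak) (nu.ˈba) ne (ˈgeb) (ˈgog) na.
Foot heads: 2, 3, 5, 7, 8.
Primary stress on the rightmost head = syllable 8.
Primary stress: syllable 8 → to:.ru.skak.nu.ba.ne.geb.ˈgog.na.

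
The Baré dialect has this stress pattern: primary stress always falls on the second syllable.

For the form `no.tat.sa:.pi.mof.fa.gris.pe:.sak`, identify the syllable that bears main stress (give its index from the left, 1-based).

2

The word has 9 syllables; the second syllable is syllable 2 (tat).
Primary stress: syllable 2 → no.ˈtat.sa:.pi.mof.fa.gris.pe:.sak.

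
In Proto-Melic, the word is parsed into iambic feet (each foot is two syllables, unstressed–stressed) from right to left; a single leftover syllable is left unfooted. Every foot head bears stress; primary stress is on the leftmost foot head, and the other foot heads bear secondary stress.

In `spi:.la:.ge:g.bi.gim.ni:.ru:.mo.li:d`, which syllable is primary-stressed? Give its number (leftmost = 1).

Parse right to left into iambic (σˈσ) feet: spi: (la:.ˈge:g) (bi.ˈgim) (ni:.ˈru:) (mo.ˈli:d). Syllable 1 is left unfooted.
Foot heads (stressed positions): 3, 5, 7, 9.
End Rule Leftmost: primary stress on the leftmost head = syllable 3.
Primary stress: syllable 3 → spi:.la:.ˈge:g.bi.gim.ni:.ru:.mo.li:d.

3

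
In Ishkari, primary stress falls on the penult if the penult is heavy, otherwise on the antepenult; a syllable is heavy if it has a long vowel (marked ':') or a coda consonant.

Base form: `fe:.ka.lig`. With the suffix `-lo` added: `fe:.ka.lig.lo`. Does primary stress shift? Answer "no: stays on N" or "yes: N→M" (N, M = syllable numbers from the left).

Base `fe:.ka.lig` (3 syllables):
  Weights: 1 fe: H, 2 ka L, 3 lig H.
  The penult (syllable 2, ka) is light, so stress falls on the antepenult (syllable 1, fe:).
  → primary stress on syllable 1.
Suffixed `fe:.ka.lig.lo` (4 syllables):
  Weights: 2 ka L, 3 lig H, 4 lo L.
  The penult (syllable 3, lig) is heavy, so it takes stress.
  → primary stress on syllable 3.

yes: 1→3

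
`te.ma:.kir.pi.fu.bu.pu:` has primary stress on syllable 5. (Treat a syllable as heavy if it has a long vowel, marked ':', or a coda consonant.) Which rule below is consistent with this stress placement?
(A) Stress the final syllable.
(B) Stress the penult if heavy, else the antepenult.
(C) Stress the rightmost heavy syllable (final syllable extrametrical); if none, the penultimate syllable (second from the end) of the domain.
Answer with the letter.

B

Rule A → syllable 7 (observed: 5).
Rule B → syllable 5 ✓.
Rule C → syllable 3 (observed: 5).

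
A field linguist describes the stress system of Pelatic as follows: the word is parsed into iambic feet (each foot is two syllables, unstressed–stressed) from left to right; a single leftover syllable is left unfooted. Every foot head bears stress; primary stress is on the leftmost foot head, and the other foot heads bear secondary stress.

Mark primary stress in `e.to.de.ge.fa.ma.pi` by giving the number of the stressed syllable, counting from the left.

2

Parse left to right into iambic (σˈσ) feet: (e.ˈto) (de.ˈge) (fa.ˈma) pi. Syllable 7 is left unfooted.
Foot heads (stressed positions): 2, 4, 6.
End Rule Leftmost: primary stress on the leftmost head = syllable 2.
Primary stress: syllable 2 → e.ˈto.de.ge.fa.ma.pi.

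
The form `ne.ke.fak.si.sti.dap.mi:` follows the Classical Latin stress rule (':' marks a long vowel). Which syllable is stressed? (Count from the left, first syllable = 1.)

Classical Latin: stress the penult if heavy (long vowel or closed), else the antepenult.
Weights: 5 sti L, 6 dap H, 7 mi: H.
The penult (syllable 6, dap) is heavy, so it takes stress.
Stress on syllable 6: ne.ke.fak.si.sti.ˈdap.mi:.

6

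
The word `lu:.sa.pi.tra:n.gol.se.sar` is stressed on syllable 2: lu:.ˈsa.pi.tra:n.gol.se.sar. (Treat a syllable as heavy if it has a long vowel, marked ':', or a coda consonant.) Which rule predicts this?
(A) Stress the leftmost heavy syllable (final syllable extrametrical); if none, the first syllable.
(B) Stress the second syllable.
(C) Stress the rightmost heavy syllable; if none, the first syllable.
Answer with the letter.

Rule A → syllable 1 (observed: 2).
Rule B → syllable 2 ✓.
Rule C → syllable 7 (observed: 2).

B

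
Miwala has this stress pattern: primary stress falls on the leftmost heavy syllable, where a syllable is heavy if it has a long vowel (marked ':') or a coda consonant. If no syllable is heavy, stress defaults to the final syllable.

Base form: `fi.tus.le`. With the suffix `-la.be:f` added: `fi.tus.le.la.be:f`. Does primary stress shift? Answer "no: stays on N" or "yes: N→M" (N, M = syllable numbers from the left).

no: stays on 2

Base `fi.tus.le` (3 syllables):
  Weights: 1 fi L, 2 tus H, 3 le L.
  Heavy syllables in the domain: 2. The leftmost is syllable 2 (tus).
  → primary stress on syllable 2.
Suffixed `fi.tus.le.la.be:f` (5 syllables):
  Weights: 1 fi L, 2 tus H, 3 le L, 4 la L, 5 be:f H.
  Heavy syllables in the domain: 2, 5. The leftmost is syllable 2 (tus).
  → primary stress on syllable 2.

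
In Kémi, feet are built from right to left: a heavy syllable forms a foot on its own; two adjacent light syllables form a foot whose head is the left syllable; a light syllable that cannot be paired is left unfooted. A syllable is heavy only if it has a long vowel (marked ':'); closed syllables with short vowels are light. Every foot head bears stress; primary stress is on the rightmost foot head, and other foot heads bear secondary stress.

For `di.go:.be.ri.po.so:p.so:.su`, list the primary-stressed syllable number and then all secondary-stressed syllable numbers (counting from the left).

Weights: 1 di L, 2 go: H, 3 be L, 4 ri L, 5 po L, 6 so:p H, 7 so: H, 8 su L.
Parse right to left (heavy = foot alone; LL = one foot; stranded L unfooted): di (ˈgo:) be (ˈri.po) (ˈso:p) (ˈso:) su.
Foot heads: 2, 4, 6, 7.
Primary stress on the rightmost head = syllable 7.
Secondary stress on 2, 4, 6: di.ˌgo:.be.ˌri.po.ˌso:p.ˈso:.su.

primary 7, secondary 2, 4, 6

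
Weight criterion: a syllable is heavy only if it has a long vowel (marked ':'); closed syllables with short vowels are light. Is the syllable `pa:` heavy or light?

`pa:`: long vowel, open (no coda). Long vowel → heavy.

heavy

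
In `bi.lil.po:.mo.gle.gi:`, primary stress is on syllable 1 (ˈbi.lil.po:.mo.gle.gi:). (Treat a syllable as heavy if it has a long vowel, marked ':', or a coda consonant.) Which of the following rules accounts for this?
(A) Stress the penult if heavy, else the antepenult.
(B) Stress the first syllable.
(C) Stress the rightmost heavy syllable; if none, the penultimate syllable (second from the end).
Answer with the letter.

B

Rule A → syllable 4 (observed: 1).
Rule B → syllable 1 ✓.
Rule C → syllable 6 (observed: 1).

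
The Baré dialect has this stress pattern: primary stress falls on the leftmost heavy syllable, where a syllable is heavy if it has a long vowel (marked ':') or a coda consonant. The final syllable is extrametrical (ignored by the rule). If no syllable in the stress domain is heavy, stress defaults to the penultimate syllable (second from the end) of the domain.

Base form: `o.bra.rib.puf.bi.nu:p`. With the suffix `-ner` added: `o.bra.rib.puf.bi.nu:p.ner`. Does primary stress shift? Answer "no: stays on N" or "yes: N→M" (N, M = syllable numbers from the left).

Base `o.bra.rib.puf.bi.nu:p` (6 syllables):
  The final syllable (6, nu:p) is extrametrical; the stress domain is syllables 1–5.
  Weights: 1 o L, 2 bra L, 3 rib H, 4 puf H, 5 bi L.
  Heavy syllables in the domain: 3, 4. The leftmost is syllable 3 (rib).
  → primary stress on syllable 3.
Suffixed `o.bra.rib.puf.bi.nu:p.ner` (7 syllables):
  The final syllable (7, ner) is extrametrical; the stress domain is syllables 1–6.
  Weights: 1 o L, 2 bra L, 3 rib H, 4 puf H, 5 bi L, 6 nu:p H.
  Heavy syllables in the domain: 3, 4, 6. The leftmost is syllable 3 (rib).
  → primary stress on syllable 3.

no: stays on 3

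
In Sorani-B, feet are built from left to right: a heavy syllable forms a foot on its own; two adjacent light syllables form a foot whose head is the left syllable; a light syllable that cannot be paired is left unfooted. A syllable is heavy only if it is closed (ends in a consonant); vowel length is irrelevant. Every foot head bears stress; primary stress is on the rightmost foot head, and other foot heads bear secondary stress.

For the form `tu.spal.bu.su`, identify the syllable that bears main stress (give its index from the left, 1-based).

3

Weights: 1 tu L, 2 spal H, 3 bu L, 4 su L.
Parse left to right (heavy = foot alone; LL = one foot; stranded L unfooted): tu (ˈspal) (ˈbu.su).
Foot heads: 2, 3.
Primary stress on the rightmost head = syllable 3.
Primary stress: syllable 3 → tu.spal.ˈbu.su.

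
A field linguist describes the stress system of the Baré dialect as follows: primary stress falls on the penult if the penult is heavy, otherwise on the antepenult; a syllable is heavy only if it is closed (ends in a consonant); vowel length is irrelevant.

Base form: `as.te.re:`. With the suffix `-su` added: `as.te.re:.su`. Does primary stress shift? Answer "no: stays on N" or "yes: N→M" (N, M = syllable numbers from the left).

Base `as.te.re:` (3 syllables):
  Weights: 1 as H, 2 te L, 3 re: L.
  The penult (syllable 2, te) is light, so stress falls on the antepenult (syllable 1, as).
  → primary stress on syllable 1.
Suffixed `as.te.re:.su` (4 syllables):
  Weights: 2 te L, 3 re: L, 4 su L.
  The penult (syllable 3, re:) is light, so stress falls on the antepenult (syllable 2, te).
  → primary stress on syllable 2.

yes: 1→2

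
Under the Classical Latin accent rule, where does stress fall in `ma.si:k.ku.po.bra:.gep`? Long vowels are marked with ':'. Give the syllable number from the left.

5

Classical Latin: stress the penult if heavy (long vowel or closed), else the antepenult.
Weights: 4 po L, 5 bra: H, 6 gep H.
The penult (syllable 5, bra:) is heavy, so it takes stress.
Stress on syllable 5: ma.si:k.ku.po.ˈbra:.gep.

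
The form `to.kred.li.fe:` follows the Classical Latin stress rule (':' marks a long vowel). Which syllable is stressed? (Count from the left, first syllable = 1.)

Classical Latin: stress the penult if heavy (long vowel or closed), else the antepenult.
Weights: 2 kred H, 3 li L, 4 fe: H.
The penult (syllable 3, li) is light, so stress falls on the antepenult (syllable 2, kred).
Stress on syllable 2: to.ˈkred.li.fe:.

2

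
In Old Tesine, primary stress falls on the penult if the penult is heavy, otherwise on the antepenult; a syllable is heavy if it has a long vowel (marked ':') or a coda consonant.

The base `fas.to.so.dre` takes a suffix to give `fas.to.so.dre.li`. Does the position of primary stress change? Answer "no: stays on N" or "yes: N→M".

yes: 2→3

Base `fas.to.so.dre` (4 syllables):
  Weights: 2 to L, 3 so L, 4 dre L.
  The penult (syllable 3, so) is light, so stress falls on the antepenult (syllable 2, to).
  → primary stress on syllable 2.
Suffixed `fas.to.so.dre.li` (5 syllables):
  Weights: 3 so L, 4 dre L, 5 li L.
  The penult (syllable 4, dre) is light, so stress falls on the antepenult (syllable 3, so).
  → primary stress on syllable 3.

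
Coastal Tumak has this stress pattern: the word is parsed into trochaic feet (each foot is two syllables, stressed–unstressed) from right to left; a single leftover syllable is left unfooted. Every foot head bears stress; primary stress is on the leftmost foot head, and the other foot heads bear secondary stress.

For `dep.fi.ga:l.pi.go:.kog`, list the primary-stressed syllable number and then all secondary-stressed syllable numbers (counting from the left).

primary 1, secondary 3, 5

Parse right to left into trochaic (ˈσσ) feet: (ˈdep.fi) (ˈga:l.pi) (ˈgo:.kog).
Foot heads (stressed positions): 1, 3, 5.
End Rule Leftmost: primary stress on the leftmost head = syllable 1.
Secondary stress on 3, 5: ˈdep.fi.ˌga:l.pi.ˌgo:.kog.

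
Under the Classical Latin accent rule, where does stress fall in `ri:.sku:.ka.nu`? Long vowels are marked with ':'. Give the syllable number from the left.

Classical Latin: stress the penult if heavy (long vowel or closed), else the antepenult.
Weights: 2 sku: H, 3 ka L, 4 nu L.
The penult (syllable 3, ka) is light, so stress falls on the antepenult (syllable 2, sku:).
Stress on syllable 2: ri:.ˈsku:.ka.nu.

2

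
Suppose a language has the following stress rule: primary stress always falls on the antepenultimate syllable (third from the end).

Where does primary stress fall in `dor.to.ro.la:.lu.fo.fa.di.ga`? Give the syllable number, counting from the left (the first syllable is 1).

7

The word has 9 syllables; the antepenultimate syllable (third from the end) is syllable 7 (fa).
Primary stress: syllable 7 → dor.to.ro.la:.lu.fo.ˈfa.di.ga.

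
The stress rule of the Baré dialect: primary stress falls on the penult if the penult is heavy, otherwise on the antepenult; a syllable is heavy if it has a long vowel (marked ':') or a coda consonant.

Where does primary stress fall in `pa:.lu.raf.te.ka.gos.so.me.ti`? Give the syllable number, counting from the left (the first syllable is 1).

Weights: 7 so L, 8 me L, 9 ti L.
The penult (syllable 8, me) is light, so stress falls on the antepenult (syllable 7, so).
Primary stress: syllable 7 → pa:.lu.raf.te.ka.gos.ˈso.me.ti.

7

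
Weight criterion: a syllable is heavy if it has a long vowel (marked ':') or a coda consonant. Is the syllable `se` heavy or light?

light

`se`: short vowel, open (no coda). Short vowel, open → light.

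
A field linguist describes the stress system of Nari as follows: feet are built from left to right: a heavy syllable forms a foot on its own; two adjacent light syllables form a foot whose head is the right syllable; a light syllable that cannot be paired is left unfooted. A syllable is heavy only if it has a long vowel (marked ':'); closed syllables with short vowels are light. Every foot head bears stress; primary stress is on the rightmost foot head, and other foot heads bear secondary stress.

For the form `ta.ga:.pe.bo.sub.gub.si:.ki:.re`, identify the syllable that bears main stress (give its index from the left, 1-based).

8

Weights: 1 ta L, 2 ga: H, 3 pe L, 4 bo L, 5 sub L, 6 gub L, 7 si: H, 8 ki: H, 9 re L.
Parse left to right (heavy = foot alone; LL = one foot; stranded L unfooted): ta (ˈga:) (pe.ˈbo) (sub.ˈgub) (ˈsi:) (ˈki:) re.
Foot heads: 2, 4, 6, 7, 8.
Primary stress on the rightmost head = syllable 8.
Primary stress: syllable 8 → ta.ga:.pe.bo.sub.gub.si:.ˈki:.re.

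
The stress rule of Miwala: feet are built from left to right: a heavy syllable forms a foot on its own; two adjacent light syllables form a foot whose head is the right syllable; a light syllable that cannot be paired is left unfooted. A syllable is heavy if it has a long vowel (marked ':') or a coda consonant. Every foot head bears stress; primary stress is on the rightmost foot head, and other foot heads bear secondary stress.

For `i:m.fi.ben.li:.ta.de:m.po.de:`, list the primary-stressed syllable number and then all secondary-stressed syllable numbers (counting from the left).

Weights: 1 i:m H, 2 fi L, 3 ben H, 4 li: H, 5 ta L, 6 de:m H, 7 po L, 8 de: H.
Parse left to right (heavy = foot alone; LL = one foot; stranded L unfooted): (ˈi:m) fi (ˈben) (ˈli:) ta (ˈde:m) po (ˈde:).
Foot heads: 1, 3, 4, 6, 8.
Primary stress on the rightmost head = syllable 8.
Secondary stress on 1, 3, 4, 6: ˌi:m.fi.ˌben.ˌli:.ta.ˌde:m.po.ˈde:.

primary 8, secondary 1, 3, 4, 6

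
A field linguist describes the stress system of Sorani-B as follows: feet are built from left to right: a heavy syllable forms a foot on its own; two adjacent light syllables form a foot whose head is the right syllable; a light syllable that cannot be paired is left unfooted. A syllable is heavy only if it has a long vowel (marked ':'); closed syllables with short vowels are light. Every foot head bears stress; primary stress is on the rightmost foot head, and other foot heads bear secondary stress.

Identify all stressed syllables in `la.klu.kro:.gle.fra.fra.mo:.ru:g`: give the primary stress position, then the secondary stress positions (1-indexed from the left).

primary 8, secondary 2, 3, 5, 7

Weights: 1 la L, 2 klu L, 3 kro: H, 4 gle L, 5 fra L, 6 fra L, 7 mo: H, 8 ru:g H.
Parse left to right (heavy = foot alone; LL = one foot; stranded L unfooted): (la.ˈklu) (ˈkro:) (gle.ˈfra) fra (ˈmo:) (ˈru:g).
Foot heads: 2, 3, 5, 7, 8.
Primary stress on the rightmost head = syllable 8.
Secondary stress on 2, 3, 5, 7: la.ˌklu.ˌkro:.gle.ˌfra.fra.ˌmo:.ˈru:g.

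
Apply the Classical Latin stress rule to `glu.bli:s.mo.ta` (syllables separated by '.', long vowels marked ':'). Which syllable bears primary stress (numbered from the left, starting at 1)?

2

Classical Latin: stress the penult if heavy (long vowel or closed), else the antepenult.
Weights: 2 bli:s H, 3 mo L, 4 ta L.
The penult (syllable 3, mo) is light, so stress falls on the antepenult (syllable 2, bli:s).
Stress on syllable 2: glu.ˈbli:s.mo.ta.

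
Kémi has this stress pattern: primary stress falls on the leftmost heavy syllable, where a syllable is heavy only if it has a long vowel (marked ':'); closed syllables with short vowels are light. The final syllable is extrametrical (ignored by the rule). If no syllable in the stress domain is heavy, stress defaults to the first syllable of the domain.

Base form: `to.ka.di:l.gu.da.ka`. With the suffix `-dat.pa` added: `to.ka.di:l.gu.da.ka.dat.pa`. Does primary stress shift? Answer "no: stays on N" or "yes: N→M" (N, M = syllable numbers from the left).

no: stays on 3

Base `to.ka.di:l.gu.da.ka` (6 syllables):
  The final syllable (6, ka) is extrametrical; the stress domain is syllables 1–5.
  Weights: 1 to L, 2 ka L, 3 di:l H, 4 gu L, 5 da L.
  Heavy syllables in the domain: 3. The leftmost is syllable 3 (di:l).
  → primary stress on syllable 3.
Suffixed `to.ka.di:l.gu.da.ka.dat.pa` (8 syllables):
  The final syllable (8, pa) is extrametrical; the stress domain is syllables 1–7.
  Weights: 1 to L, 2 ka L, 3 di:l H, 4 gu L, 5 da L, 6 ka L, 7 dat L.
  Heavy syllables in the domain: 3. The leftmost is syllable 3 (di:l).
  → primary stress on syllable 3.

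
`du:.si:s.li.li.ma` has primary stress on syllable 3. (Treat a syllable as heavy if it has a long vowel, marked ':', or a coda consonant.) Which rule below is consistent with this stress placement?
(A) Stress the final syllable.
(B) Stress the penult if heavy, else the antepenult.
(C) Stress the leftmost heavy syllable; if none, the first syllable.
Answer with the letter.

Rule A → syllable 5 (observed: 3).
Rule B → syllable 3 ✓.
Rule C → syllable 1 (observed: 3).

B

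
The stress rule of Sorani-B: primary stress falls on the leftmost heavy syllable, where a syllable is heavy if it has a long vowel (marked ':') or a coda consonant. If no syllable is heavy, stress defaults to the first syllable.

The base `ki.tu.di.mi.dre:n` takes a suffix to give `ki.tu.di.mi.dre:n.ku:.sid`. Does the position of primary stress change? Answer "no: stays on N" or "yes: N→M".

no: stays on 5

Base `ki.tu.di.mi.dre:n` (5 syllables):
  Weights: 1 ki L, 2 tu L, 3 di L, 4 mi L, 5 dre:n H.
  Heavy syllables in the domain: 5. The leftmost is syllable 5 (dre:n).
  → primary stress on syllable 5.
Suffixed `ki.tu.di.mi.dre:n.ku:.sid` (7 syllables):
  Weights: 1 ki L, 2 tu L, 3 di L, 4 mi L, 5 dre:n H, 6 ku: H, 7 sid H.
  Heavy syllables in the domain: 5, 6, 7. The leftmost is syllable 5 (dre:n).
  → primary stress on syllable 5.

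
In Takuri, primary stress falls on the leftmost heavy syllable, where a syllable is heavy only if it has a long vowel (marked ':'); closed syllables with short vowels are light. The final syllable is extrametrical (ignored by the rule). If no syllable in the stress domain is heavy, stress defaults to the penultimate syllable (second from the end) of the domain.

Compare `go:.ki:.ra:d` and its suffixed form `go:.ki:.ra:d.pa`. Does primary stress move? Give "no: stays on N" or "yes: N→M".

no: stays on 1

Base `go:.ki:.ra:d` (3 syllables):
  The final syllable (3, ra:d) is extrametrical; the stress domain is syllables 1–2.
  Weights: 1 go: H, 2 ki: H.
  Heavy syllables in the domain: 1, 2. The leftmost is syllable 1 (go:).
  → primary stress on syllable 1.
Suffixed `go:.ki:.ra:d.pa` (4 syllables):
  The final syllable (4, pa) is extrametrical; the stress domain is syllables 1–3.
  Weights: 1 go: H, 2 ki: H, 3 ra:d H.
  Heavy syllables in the domain: 1, 2, 3. The leftmost is syllable 1 (go:).
  → primary stress on syllable 1.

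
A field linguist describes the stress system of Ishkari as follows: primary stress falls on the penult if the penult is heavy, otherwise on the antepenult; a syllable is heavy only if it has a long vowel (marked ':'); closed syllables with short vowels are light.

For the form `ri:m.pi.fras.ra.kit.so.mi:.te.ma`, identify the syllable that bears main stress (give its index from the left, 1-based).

7

Weights: 7 mi: H, 8 te L, 9 ma L.
The penult (syllable 8, te) is light, so stress falls on the antepenult (syllable 7, mi:).
Primary stress: syllable 7 → ri:m.pi.fras.ra.kit.so.ˈmi:.te.ma.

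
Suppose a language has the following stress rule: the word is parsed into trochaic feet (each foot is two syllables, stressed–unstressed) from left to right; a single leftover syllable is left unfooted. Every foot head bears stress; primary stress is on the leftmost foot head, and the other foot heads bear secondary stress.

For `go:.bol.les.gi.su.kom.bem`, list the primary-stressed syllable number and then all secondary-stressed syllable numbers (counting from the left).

Parse left to right into trochaic (ˈσσ) feet: (ˈgo:.bol) (ˈles.gi) (ˈsu.kom) bem. Syllable 7 is left unfooted.
Foot heads (stressed positions): 1, 3, 5.
End Rule Leftmost: primary stress on the leftmost head = syllable 1.
Secondary stress on 3, 5: ˈgo:.bol.ˌles.gi.ˌsu.kom.bem.

primary 1, secondary 3, 5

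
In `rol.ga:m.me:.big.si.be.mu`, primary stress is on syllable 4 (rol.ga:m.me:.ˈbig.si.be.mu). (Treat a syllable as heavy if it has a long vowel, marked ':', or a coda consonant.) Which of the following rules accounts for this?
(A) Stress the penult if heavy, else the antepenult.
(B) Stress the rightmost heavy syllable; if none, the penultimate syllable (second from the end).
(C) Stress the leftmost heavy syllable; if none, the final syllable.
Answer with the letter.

Rule A → syllable 5 (observed: 4).
Rule B → syllable 4 ✓.
Rule C → syllable 1 (observed: 4).

B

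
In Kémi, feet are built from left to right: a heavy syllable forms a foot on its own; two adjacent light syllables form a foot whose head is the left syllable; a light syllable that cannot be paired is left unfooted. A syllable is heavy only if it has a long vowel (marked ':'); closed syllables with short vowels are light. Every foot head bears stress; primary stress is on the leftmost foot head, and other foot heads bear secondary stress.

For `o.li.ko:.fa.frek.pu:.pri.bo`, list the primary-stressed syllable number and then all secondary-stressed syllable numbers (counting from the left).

Weights: 1 o L, 2 li L, 3 ko: H, 4 fa L, 5 frek L, 6 pu: H, 7 pri L, 8 bo L.
Parse left to right (heavy = foot alone; LL = one foot; stranded L unfooted): (ˈo.li) (ˈko:) (ˈfa.frek) (ˈpu:) (ˈpri.bo).
Foot heads: 1, 3, 4, 6, 7.
Primary stress on the leftmost head = syllable 1.
Secondary stress on 3, 4, 6, 7: ˈo.li.ˌko:.ˌfa.frek.ˌpu:.ˌpri.bo.

primary 1, secondary 3, 4, 6, 7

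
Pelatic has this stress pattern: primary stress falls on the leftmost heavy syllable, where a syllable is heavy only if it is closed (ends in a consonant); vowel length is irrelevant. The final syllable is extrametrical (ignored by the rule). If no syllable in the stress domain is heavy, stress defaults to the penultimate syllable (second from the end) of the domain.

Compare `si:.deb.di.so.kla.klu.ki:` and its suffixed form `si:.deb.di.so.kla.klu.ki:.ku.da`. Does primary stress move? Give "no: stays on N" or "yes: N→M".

Base `si:.deb.di.so.kla.klu.ki:` (7 syllables):
  The final syllable (7, ki:) is extrametrical; the stress domain is syllables 1–6.
  Weights: 1 si: L, 2 deb H, 3 di L, 4 so L, 5 kla L, 6 klu L.
  Heavy syllables in the domain: 2. The leftmost is syllable 2 (deb).
  → primary stress on syllable 2.
Suffixed `si:.deb.di.so.kla.klu.ki:.ku.da` (9 syllables):
  The final syllable (9, da) is extrametrical; the stress domain is syllables 1–8.
  Weights: 1 si: L, 2 deb H, 3 di L, 4 so L, 5 kla L, 6 klu L, 7 ki: L, 8 ku L.
  Heavy syllables in the domain: 2. The leftmost is syllable 2 (deb).
  → primary stress on syllable 2.

no: stays on 2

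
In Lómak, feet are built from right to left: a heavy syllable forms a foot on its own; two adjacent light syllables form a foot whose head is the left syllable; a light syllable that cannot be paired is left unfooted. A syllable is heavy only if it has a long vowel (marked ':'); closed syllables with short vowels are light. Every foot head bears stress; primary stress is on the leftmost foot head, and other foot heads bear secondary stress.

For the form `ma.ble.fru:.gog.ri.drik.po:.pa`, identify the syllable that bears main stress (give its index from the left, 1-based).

Weights: 1 ma L, 2 ble L, 3 fru: H, 4 gog L, 5 ri L, 6 drik L, 7 po: H, 8 pa L.
Parse right to left (heavy = foot alone; LL = one foot; stranded L unfooted): (ˈma.ble) (ˈfru:) gog (ˈri.drik) (ˈpo:) pa.
Foot heads: 1, 3, 5, 7.
Primary stress on the leftmost head = syllable 1.
Primary stress: syllable 1 → ˈma.ble.fru:.gog.ri.drik.po:.pa.

1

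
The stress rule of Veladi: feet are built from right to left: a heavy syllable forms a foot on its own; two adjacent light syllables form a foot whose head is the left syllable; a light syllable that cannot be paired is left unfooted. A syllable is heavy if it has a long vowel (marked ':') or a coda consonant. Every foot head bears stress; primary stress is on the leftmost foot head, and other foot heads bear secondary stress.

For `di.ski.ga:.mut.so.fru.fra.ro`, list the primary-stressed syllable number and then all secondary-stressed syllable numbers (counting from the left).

primary 1, secondary 3, 4, 5, 7

Weights: 1 di L, 2 ski L, 3 ga: H, 4 mut H, 5 so L, 6 fru L, 7 fra L, 8 ro L.
Parse right to left (heavy = foot alone; LL = one foot; stranded L unfooted): (ˈdi.ski) (ˈga:) (ˈmut) (ˈso.fru) (ˈfra.ro).
Foot heads: 1, 3, 4, 5, 7.
Primary stress on the leftmost head = syllable 1.
Secondary stress on 3, 4, 5, 7: ˈdi.ski.ˌga:.ˌmut.ˌso.fru.ˌfra.ro.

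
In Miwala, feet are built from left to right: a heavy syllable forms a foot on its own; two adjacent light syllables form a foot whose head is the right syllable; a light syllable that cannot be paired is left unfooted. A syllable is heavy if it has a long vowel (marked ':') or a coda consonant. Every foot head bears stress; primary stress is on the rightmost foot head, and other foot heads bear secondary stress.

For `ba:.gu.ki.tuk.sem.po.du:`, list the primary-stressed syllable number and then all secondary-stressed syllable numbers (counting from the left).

primary 7, secondary 1, 3, 4, 5

Weights: 1 ba: H, 2 gu L, 3 ki L, 4 tuk H, 5 sem H, 6 po L, 7 du: H.
Parse left to right (heavy = foot alone; LL = one foot; stranded L unfooted): (ˈba:) (gu.ˈki) (ˈtuk) (ˈsem) po (ˈdu:).
Foot heads: 1, 3, 4, 5, 7.
Primary stress on the rightmost head = syllable 7.
Secondary stress on 1, 3, 4, 5: ˌba:.gu.ˌki.ˌtuk.ˌsem.po.ˈdu:.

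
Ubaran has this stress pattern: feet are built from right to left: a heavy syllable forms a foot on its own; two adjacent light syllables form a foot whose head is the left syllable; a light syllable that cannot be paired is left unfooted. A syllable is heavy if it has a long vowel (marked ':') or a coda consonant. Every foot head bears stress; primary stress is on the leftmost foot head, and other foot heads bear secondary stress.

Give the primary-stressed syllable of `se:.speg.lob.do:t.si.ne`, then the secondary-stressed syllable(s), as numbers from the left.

Weights: 1 se: H, 2 speg H, 3 lob H, 4 do:t H, 5 si L, 6 ne L.
Parse right to left (heavy = foot alone; LL = one foot; stranded L unfooted): (ˈse:) (ˈspeg) (ˈlob) (ˈdo:t) (ˈsi.ne).
Foot heads: 1, 2, 3, 4, 5.
Primary stress on the leftmost head = syllable 1.
Secondary stress on 2, 3, 4, 5: ˈse:.ˌspeg.ˌlob.ˌdo:t.ˌsi.ne.

primary 1, secondary 2, 3, 4, 5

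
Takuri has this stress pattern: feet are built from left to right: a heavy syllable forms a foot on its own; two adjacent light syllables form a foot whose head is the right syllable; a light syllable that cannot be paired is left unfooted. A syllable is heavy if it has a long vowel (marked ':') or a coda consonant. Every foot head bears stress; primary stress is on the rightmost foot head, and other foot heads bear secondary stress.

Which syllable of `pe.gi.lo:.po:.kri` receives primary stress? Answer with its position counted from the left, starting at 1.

Weights: 1 pe L, 2 gi L, 3 lo: H, 4 po: H, 5 kri L.
Parse left to right (heavy = foot alone; LL = one foot; stranded L unfooted): (pe.ˈgi) (ˈlo:) (ˈpo:) kri.
Foot heads: 2, 3, 4.
Primary stress on the rightmost head = syllable 4.
Primary stress: syllable 4 → pe.gi.lo:.ˈpo:.kri.

4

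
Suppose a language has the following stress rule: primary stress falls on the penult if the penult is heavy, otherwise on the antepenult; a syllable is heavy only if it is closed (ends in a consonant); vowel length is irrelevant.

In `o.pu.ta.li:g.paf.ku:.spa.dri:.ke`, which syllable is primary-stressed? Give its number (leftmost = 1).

7

Weights: 7 spa L, 8 dri: L, 9 ke L.
The penult (syllable 8, dri:) is light, so stress falls on the antepenult (syllable 7, spa).
Primary stress: syllable 7 → o.pu.ta.li:g.paf.ku:.ˈspa.dri:.ke.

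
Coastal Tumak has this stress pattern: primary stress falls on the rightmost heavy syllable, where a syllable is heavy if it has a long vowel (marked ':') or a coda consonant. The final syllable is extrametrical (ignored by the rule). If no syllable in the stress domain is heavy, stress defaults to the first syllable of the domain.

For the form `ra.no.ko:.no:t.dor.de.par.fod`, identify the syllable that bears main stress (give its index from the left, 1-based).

7

The final syllable (8, fod) is extrametrical; the stress domain is syllables 1–7.
Weights: 1 ra L, 2 no L, 3 ko: H, 4 no:t H, 5 dor H, 6 de L, 7 par H.
Heavy syllables in the domain: 3, 4, 5, 7. The rightmost is syllable 7 (par).
Primary stress: syllable 7 → ra.no.ko:.no:t.dor.de.ˈpar.fod.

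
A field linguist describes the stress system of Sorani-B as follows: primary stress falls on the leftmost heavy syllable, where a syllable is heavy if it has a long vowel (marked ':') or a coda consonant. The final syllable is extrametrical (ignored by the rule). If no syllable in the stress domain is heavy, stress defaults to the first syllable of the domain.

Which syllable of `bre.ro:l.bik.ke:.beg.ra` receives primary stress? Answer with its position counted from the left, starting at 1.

The final syllable (6, ra) is extrametrical; the stress domain is syllables 1–5.
Weights: 1 bre L, 2 ro:l H, 3 bik H, 4 ke: H, 5 beg H.
Heavy syllables in the domain: 2, 3, 4, 5. The leftmost is syllable 2 (ro:l).
Primary stress: syllable 2 → bre.ˈro:l.bik.ke:.beg.ra.

2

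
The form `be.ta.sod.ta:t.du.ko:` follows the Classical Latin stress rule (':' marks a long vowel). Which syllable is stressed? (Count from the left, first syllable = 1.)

4

Classical Latin: stress the penult if heavy (long vowel or closed), else the antepenult.
Weights: 4 ta:t H, 5 du L, 6 ko: H.
The penult (syllable 5, du) is light, so stress falls on the antepenult (syllable 4, ta:t).
Stress on syllable 4: be.ta.sod.ˈta:t.du.ko:.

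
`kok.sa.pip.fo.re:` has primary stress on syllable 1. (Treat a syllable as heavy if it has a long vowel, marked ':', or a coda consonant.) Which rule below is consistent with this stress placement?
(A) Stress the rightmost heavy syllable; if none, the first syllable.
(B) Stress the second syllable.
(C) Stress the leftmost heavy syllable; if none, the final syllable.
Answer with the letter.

Rule A → syllable 5 (observed: 1).
Rule B → syllable 2 (observed: 1).
Rule C → syllable 1 ✓.

C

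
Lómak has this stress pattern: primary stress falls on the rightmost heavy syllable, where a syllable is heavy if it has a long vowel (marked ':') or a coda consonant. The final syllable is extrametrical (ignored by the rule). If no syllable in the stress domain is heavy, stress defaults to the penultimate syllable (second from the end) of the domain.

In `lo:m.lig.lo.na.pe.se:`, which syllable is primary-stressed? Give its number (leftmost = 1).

The final syllable (6, se:) is extrametrical; the stress domain is syllables 1–5.
Weights: 1 lo:m H, 2 lig H, 3 lo L, 4 na L, 5 pe L.
Heavy syllables in the domain: 1, 2. The rightmost is syllable 2 (lig).
Primary stress: syllable 2 → lo:m.ˈlig.lo.na.pe.se:.

2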